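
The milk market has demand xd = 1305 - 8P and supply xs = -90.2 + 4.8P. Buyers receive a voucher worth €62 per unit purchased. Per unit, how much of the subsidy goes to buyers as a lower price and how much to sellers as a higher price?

Buyers gain €23.25 per unit; sellers gain €38.75 per unit

Pre-subsidy: 1305 - 8P = -90.2 + 4.8P gives P* = 109, x* = 433.
With the rebate, buyers effectively pay Pb = Ps − 62, where Ps is the price sellers receive.
Demand in terms of Ps becomes xd = 1305 − 8(Ps − 62) = 1801 - 8Ps. Setting this equal to supply: 1801 - 8Ps = -90.2 + 4.8Ps, so Ps = 147.75.
Buyers pay Pb = 147.75 − 62 = 85.75; x' = -90.2 + 4.8·147.75 = 619.
Buyers' price falls by P* − Pb = 109 − 85.75 = 23.25; sellers' price rises by Ps − P* = 147.75 − 109 = 38.75.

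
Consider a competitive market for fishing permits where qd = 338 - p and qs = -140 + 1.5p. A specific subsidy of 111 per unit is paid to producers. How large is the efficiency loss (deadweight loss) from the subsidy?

Deadweight loss = 3696.3

Pre-subsidy: 338 - p = -140 + 1.5p gives p* = 191.2, q* = 146.8.
With the subsidy, sellers receive ps = pb + 111 for each unit, where pb is the price buyers pay.
Supply in terms of pb becomes qs = -140 + 1.5(pb + 111) = 26.5 + 1.5pb. Setting this equal to demand: 338 - pb = 26.5 + 1.5pb, so pb = 124.6.
Sellers receive ps = 124.6 + 111 = 235.6; q' = 338 − 1·124.6 = 213.4.
The subsidy expands output by 213.4 − 146.8 = 66.6 past the efficient level; on those units the gap between marginal cost and willingness to pay runs from 0 up to 111.
DWL = ½ × 111 × 66.6 = 3696.3.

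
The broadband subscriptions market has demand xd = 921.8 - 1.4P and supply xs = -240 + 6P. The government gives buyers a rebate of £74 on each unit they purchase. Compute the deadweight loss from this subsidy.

Pre-subsidy: 921.8 - 1.4P = -240 + 6P gives P* = 157, x* = 702.
With the rebate, buyers effectively pay Pb = Ps − 74, where Ps is the price sellers receive.
Demand in terms of Ps becomes xd = 921.8 − 1.4(Ps − 74) = 1025.4 - 1.4Ps. Setting this equal to supply: 1025.4 - 1.4Ps = -240 + 6Ps, so Ps = 171.
Buyers pay Pb = 171 − 74 = 97; x' = -240 + 6·171 = 786.
The subsidy expands output by 786 − 702 = 84 past the efficient level; on those units the gap between marginal cost and willingness to pay runs from 0 up to 74.
DWL = ½ × 74 × 84 = 3108.

Deadweight loss = £3108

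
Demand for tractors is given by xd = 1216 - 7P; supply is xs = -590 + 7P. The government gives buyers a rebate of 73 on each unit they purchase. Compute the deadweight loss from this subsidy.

Deadweight loss = 9325.75

Pre-subsidy: 1216 - 7P = -590 + 7P gives P* = 129, x* = 313.
With the rebate, buyers effectively pay Pb = Ps − 73, where Ps is the price sellers receive.
Demand in terms of Ps becomes xd = 1216 − 7(Ps − 73) = 1727 - 7Ps. Setting this equal to supply: 1727 - 7Ps = -590 + 7Ps, so Ps = 165.5.
Buyers pay Pb = 165.5 − 73 = 92.5; x' = -590 + 7·165.5 = 568.5.
The subsidy expands output by 568.5 − 313 = 255.5 past the efficient level; on those units the gap between marginal cost and willingness to pay runs from 0 up to 73.
DWL = ½ × 73 × 255.5 = 9325.75.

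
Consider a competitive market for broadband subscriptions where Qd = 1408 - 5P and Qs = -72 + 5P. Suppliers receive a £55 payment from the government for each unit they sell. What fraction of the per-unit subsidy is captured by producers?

Pre-subsidy: 1408 - 5P = -72 + 5P gives P* = 148, Q* = 668.
With the subsidy, sellers receive Ps = Pb + 55 for each unit, where Pb is the price buyers pay.
Supply in terms of Pb becomes Qs = -72 + 5(Pb + 55) = 203 + 5Pb. Setting this equal to demand: 1408 - 5Pb = 203 + 5Pb, so Pb = 120.5.
Sellers receive Ps = 120.5 + 55 = 175.5; Q' = 1408 − 5·120.5 = 805.5.
Buyers' price falls by P* − Pb = 148 − 120.5 = 27.5; sellers' price rises by Ps − P* = 175.5 − 148 = 27.5.
So producers capture 27.5/55 = 0.5 of each unit of subsidy.

Producer share = 0.5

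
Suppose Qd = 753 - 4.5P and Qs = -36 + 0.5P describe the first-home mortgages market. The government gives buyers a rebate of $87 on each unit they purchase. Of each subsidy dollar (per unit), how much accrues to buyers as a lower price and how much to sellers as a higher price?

Buyers gain $8.7 per unit; sellers gain $78.3 per unit

Pre-subsidy: 753 - 4.5P = -36 + 0.5P gives P* = 157.8, Q* = 42.9.
With the rebate, buyers effectively pay Pb = Ps − 87, where Ps is the price sellers receive.
Demand in terms of Ps becomes Qd = 753 − 4.5(Ps − 87) = 1144.5 - 4.5Ps. Setting this equal to supply: 1144.5 - 4.5Ps = -36 + 0.5Ps, so Ps = 236.1.
Buyers pay Pb = 236.1 − 87 = 149.1; Q' = -36 + 0.5·236.1 = 82.05.
Buyers' price falls by P* − Pb = 157.8 − 149.1 = 8.7; sellers' price rises by Ps − P* = 236.1 − 157.8 = 78.3.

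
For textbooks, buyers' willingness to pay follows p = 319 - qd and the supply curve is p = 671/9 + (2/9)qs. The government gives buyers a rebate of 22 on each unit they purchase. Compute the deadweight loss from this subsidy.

Pre-subsidy: 319 - q = 671/9 + (2/9)q gives q* = 200 and p* = 119.
With the rebate, buyers effectively pay pb = ps − 22, where ps is the price sellers receive.
On the curves, pb = 319 - q and ps = 671/9 + (2/9)q; the wedge ps − pb = 22 gives 671/9 + (2/9)q − (319 - q) = 22, so q' = 218.
Then pb = 319 − 1·218 = 101 and ps = 671/9 + (2/9)·218 = 123.
The subsidy expands output by 218 − 200 = 18 past the efficient level; on those units the gap between marginal cost and willingness to pay runs from 0 up to 22.
DWL = ½ × 22 × 18 = 198.

Deadweight loss = 198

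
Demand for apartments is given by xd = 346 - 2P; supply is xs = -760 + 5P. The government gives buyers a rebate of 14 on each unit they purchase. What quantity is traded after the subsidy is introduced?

Pre-subsidy: 346 - 2P = -760 + 5P gives P* = 158, x* = 30.
With the rebate, buyers effectively pay Pb = Ps − 14, where Ps is the price sellers receive.
Demand in terms of Ps becomes xd = 346 − 2(Ps − 14) = 374 - 2Ps. Setting this equal to supply: 374 - 2Ps = -760 + 5Ps, so Ps = 162.
Buyers pay Pb = 162 − 14 = 148; x' = -760 + 5·162 = 50.

x' = 50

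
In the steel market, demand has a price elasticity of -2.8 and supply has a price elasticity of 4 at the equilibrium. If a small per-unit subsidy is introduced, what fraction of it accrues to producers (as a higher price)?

For a small subsidy around the equilibrium, the benefit split depends on the relative slopes, which at a point are proportional to the elasticities.
Buyer share = εs/(εs + |εd|) = 4/(4 + 2.8) = 10/17; seller share = |εd|/(εs + |εd|) = 7/17.
So producers capture 7/17 of the subsidy.

Producer share = 7/17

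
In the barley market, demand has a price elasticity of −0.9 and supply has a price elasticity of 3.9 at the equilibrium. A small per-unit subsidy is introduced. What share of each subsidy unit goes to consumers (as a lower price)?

For a small subsidy around the equilibrium, the benefit split depends on the relative slopes, which at a point are proportional to the elasticities.
Buyer share = εs/(εs + |εd|) = 3.9/(3.9 + 0.9) = 0.8125; seller share = |εd|/(εs + |εd|) = 0.1875.

Consumer share = 0.8125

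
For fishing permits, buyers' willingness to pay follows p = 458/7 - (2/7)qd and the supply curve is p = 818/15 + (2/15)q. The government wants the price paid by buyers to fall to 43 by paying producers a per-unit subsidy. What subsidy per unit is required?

At a buyer price of 43, quantity demanded is 229 − 3.5·43 = 78.5.
Sellers supply 78.5 only when they receive ps = 818/15 + (2/15)·78.5 = 65.
s = ps − pb = 65 − 43 = 22.

Required subsidy s = 22 per unit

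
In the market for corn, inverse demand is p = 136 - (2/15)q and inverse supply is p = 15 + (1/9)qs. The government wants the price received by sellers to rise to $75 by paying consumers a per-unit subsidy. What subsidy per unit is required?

Required subsidy s = $11 per unit

At a seller price of 75, quantity supplied is -135 + 9·75 = 540.
Buyers absorb 540 only when they pay pb = 136 − (2/15)·540 = 64.
s = ps − pb = 75 − 64 = 11.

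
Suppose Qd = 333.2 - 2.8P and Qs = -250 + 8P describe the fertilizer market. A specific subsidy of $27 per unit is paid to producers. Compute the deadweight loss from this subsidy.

Deadweight loss = $756

Pre-subsidy: 333.2 - 2.8P = -250 + 8P gives P* = 54, Q* = 182.
With the subsidy, sellers receive Ps = Pb + 27 for each unit, where Pb is the price buyers pay.
Supply in terms of Pb becomes Qs = -250 + 8(Pb + 27) = -34 + 8Pb. Setting this equal to demand: 333.2 - 2.8Pb = -34 + 8Pb, so Pb = 34.
Sellers receive Ps = 34 + 27 = 61; Q' = 333.2 − 2.8·34 = 238.
The subsidy expands output by 238 − 182 = 56 past the efficient level; on those units the gap between marginal cost and willingness to pay runs from 0 up to 27.
DWL = ½ × 27 × 56 = 756.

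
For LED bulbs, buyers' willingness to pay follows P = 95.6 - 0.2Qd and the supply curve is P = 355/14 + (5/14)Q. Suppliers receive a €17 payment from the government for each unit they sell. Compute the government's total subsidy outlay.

Pre-subsidy: 95.6 - 0.2Q = 355/14 + (5/14)Q gives Q* = 1639/13 and P* = 915/13.
With the subsidy, sellers receive Ps = Pb + 17 for each unit, where Pb is the price buyers pay.
On the curves, Pb = 95.6 - 0.2Q and Ps = 355/14 + (5/14)Q; the wedge Ps − Pb = 17 gives 355/14 + (5/14)Q − (95.6 - 0.2Q) = 17, so Q' = 6107/39.
Then Pb = 95.6 − 0.2·(6107/39) = 2507/39 and Ps = 355/14 + (5/14)·(6107/39) = 3170/39.
Government outlay = subsidy × quantity = 17 × 6107/39 = 103819/39.

Government cost = 103819/39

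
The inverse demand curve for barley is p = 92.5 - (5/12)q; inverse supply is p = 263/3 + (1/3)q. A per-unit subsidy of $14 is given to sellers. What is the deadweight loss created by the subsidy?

Pre-subsidy: 92.5 - (5/12)q = 263/3 + (1/3)q gives q* = 58/9 and p* = 2425/27.
With the subsidy, sellers receive ps = pb + 14 for each unit, where pb is the price buyers pay.
On the curves, pb = 92.5 - (5/12)q and ps = 263/3 + (1/3)q; the wedge ps − pb = 14 gives 263/3 + (1/3)q − (92.5 - (5/12)q) = 14, so q' = 226/9.
Then pb = 92.5 − (5/12)·(226/9) = 2215/27 and ps = 263/3 + (1/3)·(226/9) = 2593/27.
The subsidy expands output by 226/9 − 58/9 = 56/3 past the efficient level; on those units the gap between marginal cost and willingness to pay runs from 0 up to 14.
DWL = ½ × 14 × 56/3 = 392/3.

Deadweight loss = 392/3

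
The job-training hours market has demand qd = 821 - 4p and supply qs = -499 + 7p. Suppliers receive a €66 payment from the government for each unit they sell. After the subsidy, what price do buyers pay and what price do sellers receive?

Pre-subsidy: 821 - 4p = -499 + 7p gives p* = 120, q* = 341.
With the subsidy, sellers receive ps = pb + 66 for each unit, where pb is the price buyers pay.
Supply in terms of pb becomes qs = -499 + 7(pb + 66) = -37 + 7pb. Setting this equal to demand: 821 - 4pb = -37 + 7pb, so pb = 78.
Sellers receive ps = 78 + 66 = 144; q' = 821 − 4·78 = 509.

Buyers pay €78; sellers receive €144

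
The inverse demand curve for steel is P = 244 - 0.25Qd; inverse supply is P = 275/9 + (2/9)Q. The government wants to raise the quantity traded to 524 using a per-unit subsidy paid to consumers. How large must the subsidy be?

At Q = 524, from the demand curve buyers pay Pb = 244 − 0.25·524 = 113; from the supply curve sellers need Ps = 275/9 + (2/9)·524 = 147.
The subsidy must fill the gap: s = Ps − Pb = 147 − 113 = 34.

Required subsidy s = 34 per unit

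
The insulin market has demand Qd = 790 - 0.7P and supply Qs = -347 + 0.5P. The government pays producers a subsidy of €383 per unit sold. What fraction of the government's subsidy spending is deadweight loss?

DWL / government spending = 2681/11446

Pre-subsidy: 790 - 0.7P = -347 + 0.5P gives P* = 947.5, Q* = 126.75.
With the subsidy, sellers receive Ps = Pb + 383 for each unit, where Pb is the price buyers pay.
Supply in terms of Pb becomes Qs = -347 + 0.5(Pb + 383) = -155.5 + 0.5Pb. Setting this equal to demand: 790 - 0.7Pb = -155.5 + 0.5Pb, so Pb = 9455/12.
Sellers receive Ps = 9455/12 + 383 = 14051/12; Q' = 790 − 0.7·(9455/12) = 5723/24.
ΔCS = ½(126.75 + 5723/24)(947.5 − 9455/12) = 16784975/576; ΔPS = ½(126.75 + 5723/24)(14051/12 − 947.5) = 23498965/576.
Government spending = 383 × 5723/24 = 2191909/24.
DWL = ½ × 383 × (5723/24 − 126.75) = 1026823/48; fraction = (1026823/48) / (2191909/24) = 2681/11446.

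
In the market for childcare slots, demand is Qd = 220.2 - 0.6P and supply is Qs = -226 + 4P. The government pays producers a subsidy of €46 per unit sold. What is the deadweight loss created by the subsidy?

Pre-subsidy: 220.2 - 0.6P = -226 + 4P gives P* = 97, Q* = 162.
With the subsidy, sellers receive Ps = Pb + 46 for each unit, where Pb is the price buyers pay.
Supply in terms of Pb becomes Qs = -226 + 4(Pb + 46) = -42 + 4Pb. Setting this equal to demand: 220.2 - 0.6Pb = -42 + 4Pb, so Pb = 57.
Sellers receive Ps = 57 + 46 = 103; Q' = 220.2 − 0.6·57 = 186.
The subsidy expands output by 186 − 162 = 24 past the efficient level; on those units the gap between marginal cost and willingness to pay runs from 0 up to 46.
DWL = ½ × 46 × 24 = 552.

Deadweight loss = €552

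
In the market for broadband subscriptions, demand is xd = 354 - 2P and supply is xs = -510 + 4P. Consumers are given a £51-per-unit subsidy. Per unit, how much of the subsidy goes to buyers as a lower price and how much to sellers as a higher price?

Pre-subsidy: 354 - 2P = -510 + 4P gives P* = 144, x* = 66.
With the rebate, buyers effectively pay Pb = Ps − 51, where Ps is the price sellers receive.
Demand in terms of Ps becomes xd = 354 − 2(Ps − 51) = 456 - 2Ps. Setting this equal to supply: 456 - 2Ps = -510 + 4Ps, so Ps = 161.
Buyers pay Pb = 161 − 51 = 110; x' = -510 + 4·161 = 134.
Buyers' price falls by P* − Pb = 144 − 110 = 34; sellers' price rises by Ps − P* = 161 − 144 = 17.

Buyers gain £34 per unit; sellers gain £17 per unit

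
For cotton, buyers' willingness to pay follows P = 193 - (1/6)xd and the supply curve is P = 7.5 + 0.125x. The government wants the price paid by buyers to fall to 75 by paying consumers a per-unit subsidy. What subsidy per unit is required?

At a buyer price of 75, quantity demanded is 1158 − 6·75 = 708.
Sellers supply 708 only when they receive Ps = 7.5 + 0.125·708 = 96.
s = Ps − Pb = 96 − 75 = 21.

Required subsidy s = 21 per unit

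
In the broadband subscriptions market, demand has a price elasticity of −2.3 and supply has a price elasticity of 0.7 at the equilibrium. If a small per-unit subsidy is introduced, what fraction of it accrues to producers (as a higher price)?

Producer share = 23/30

For a small subsidy around the equilibrium, the benefit split depends on the relative slopes, which at a point are proportional to the elasticities.
Buyer share = εs/(εs + |εd|) = 0.7/(0.7 + 2.3) = 7/30; seller share = |εd|/(εs + |εd|) = 23/30.
So producers capture 23/30 of the subsidy.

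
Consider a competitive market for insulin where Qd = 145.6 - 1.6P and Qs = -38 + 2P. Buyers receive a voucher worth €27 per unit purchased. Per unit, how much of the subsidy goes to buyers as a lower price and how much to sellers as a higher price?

Buyers gain €15 per unit; sellers gain €12 per unit

Pre-subsidy: 145.6 - 1.6P = -38 + 2P gives P* = 51, Q* = 64.
With the rebate, buyers effectively pay Pb = Ps − 27, where Ps is the price sellers receive.
Demand in terms of Ps becomes Qd = 145.6 − 1.6(Ps − 27) = 188.8 - 1.6Ps. Setting this equal to supply: 188.8 - 1.6Ps = -38 + 2Ps, so Ps = 63.
Buyers pay Pb = 63 − 27 = 36; Q' = -38 + 2·63 = 88.
Buyers' price falls by P* − Pb = 51 − 36 = 15; sellers' price rises by Ps − P* = 63 − 51 = 12.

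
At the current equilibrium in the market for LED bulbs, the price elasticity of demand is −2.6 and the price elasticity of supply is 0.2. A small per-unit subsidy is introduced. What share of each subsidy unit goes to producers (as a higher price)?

For a small subsidy around the equilibrium, the benefit split depends on the relative slopes, which at a point are proportional to the elasticities.
Buyer share = εs/(εs + |εd|) = 0.2/(0.2 + 2.6) = 1/14; seller share = |εd|/(εs + |εd|) = 13/14.
So producers capture 13/14 of the subsidy.

Producer share = 13/14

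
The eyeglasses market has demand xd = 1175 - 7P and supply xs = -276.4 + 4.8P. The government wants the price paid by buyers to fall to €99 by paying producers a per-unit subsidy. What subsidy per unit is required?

Required subsidy s = €59 per unit

At a buyer price of 99, quantity demanded is 1175 − 7·99 = 482.
Sellers supply 482 only when they receive Ps with -276.4 + 4.8·Ps = 482, i.e. Ps = 158.
s = Ps − Pb = 158 − 99 = 59.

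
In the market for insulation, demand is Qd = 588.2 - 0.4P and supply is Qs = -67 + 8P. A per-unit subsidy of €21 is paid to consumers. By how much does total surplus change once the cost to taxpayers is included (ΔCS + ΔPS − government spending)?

Pre-subsidy: 588.2 - 0.4P = -67 + 8P gives P* = 78, Q* = 557.
With the rebate, buyers effectively pay Pb = Ps − 21, where Ps is the price sellers receive.
Demand in terms of Ps becomes Qd = 588.2 − 0.4(Ps − 21) = 596.6 - 0.4Ps. Setting this equal to supply: 596.6 - 0.4Ps = -67 + 8Ps, so Ps = 79.
Buyers pay Pb = 79 − 21 = 58; Q' = -67 + 8·79 = 565.
ΔCS = ½(557 + 565)(78 − 58) = 11220; ΔPS = ½(557 + 565)(79 − 78) = 561.
Government spending = 21 × 565 = 11865.
Net change = 11220 + 561 − 11865 = -84. The loss equals the DWL triangle ½·21·8.

Net change in total surplus = -€84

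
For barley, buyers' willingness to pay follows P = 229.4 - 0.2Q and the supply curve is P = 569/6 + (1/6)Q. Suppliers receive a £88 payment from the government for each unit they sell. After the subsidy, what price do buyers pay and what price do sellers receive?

Buyers pay £108; sellers receive £196

Pre-subsidy: 229.4 - 0.2Q = 569/6 + (1/6)Q gives Q* = 367 and P* = 156.
With the subsidy, sellers receive Ps = Pb + 88 for each unit, where Pb is the price buyers pay.
On the curves, Pb = 229.4 - 0.2Q and Ps = 569/6 + (1/6)Q; the wedge Ps − Pb = 88 gives 569/6 + (1/6)Q − (229.4 - 0.2Q) = 88, so Q' = 607.
Then Pb = 229.4 − 0.2·607 = 108 and Ps = 569/6 + (1/6)·607 = 196.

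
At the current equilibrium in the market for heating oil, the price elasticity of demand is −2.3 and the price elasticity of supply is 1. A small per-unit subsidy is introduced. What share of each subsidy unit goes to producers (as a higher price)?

For a small subsidy around the equilibrium, the benefit split depends on the relative slopes, which at a point are proportional to the elasticities.
Buyer share = εs/(εs + |εd|) = 1/(1 + 2.3) = 10/33; seller share = |εd|/(εs + |εd|) = 23/33.
So producers capture 23/33 of the subsidy.

Producer share = 23/33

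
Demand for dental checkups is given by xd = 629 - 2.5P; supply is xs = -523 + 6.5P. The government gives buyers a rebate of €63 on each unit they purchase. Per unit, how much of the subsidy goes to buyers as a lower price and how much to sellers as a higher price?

Pre-subsidy: 629 - 2.5P = -523 + 6.5P gives P* = 128, x* = 309.
With the rebate, buyers effectively pay Pb = Ps − 63, where Ps is the price sellers receive.
Demand in terms of Ps becomes xd = 629 − 2.5(Ps − 63) = 786.5 - 2.5Ps. Setting this equal to supply: 786.5 - 2.5Ps = -523 + 6.5Ps, so Ps = 145.5.
Buyers pay Pb = 145.5 − 63 = 82.5; x' = -523 + 6.5·145.5 = 422.75.
Buyers' price falls by P* − Pb = 128 − 82.5 = 45.5; sellers' price rises by Ps − P* = 145.5 − 128 = 17.5.

Buyers gain €45.5 per unit; sellers gain €17.5 per unit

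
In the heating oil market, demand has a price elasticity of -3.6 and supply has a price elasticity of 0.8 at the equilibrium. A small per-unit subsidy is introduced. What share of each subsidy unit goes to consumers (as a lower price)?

Consumer share = 2/11

For a small subsidy around the equilibrium, the benefit split depends on the relative slopes, which at a point are proportional to the elasticities.
Buyer share = εs/(εs + |εd|) = 0.8/(0.8 + 3.6) = 2/11; seller share = |εd|/(εs + |εd|) = 9/11.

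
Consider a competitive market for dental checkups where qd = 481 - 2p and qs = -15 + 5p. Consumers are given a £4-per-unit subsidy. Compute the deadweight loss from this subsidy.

Deadweight loss = 80/7

Pre-subsidy: 481 - 2p = -15 + 5p gives p* = 496/7, q* = 2375/7.
With the rebate, buyers effectively pay pb = ps − 4, where ps is the price sellers receive.
Demand in terms of ps becomes qd = 481 − 2(ps − 4) = 489 - 2ps. Setting this equal to supply: 489 - 2ps = -15 + 5ps, so ps = 72.
Buyers pay pb = 72 − 4 = 68; q' = -15 + 5·72 = 345.
The subsidy expands output by 345 − 2375/7 = 40/7 past the efficient level; on those units the gap between marginal cost and willingness to pay runs from 0 up to 4.
DWL = ½ × 4 × 40/7 = 80/7.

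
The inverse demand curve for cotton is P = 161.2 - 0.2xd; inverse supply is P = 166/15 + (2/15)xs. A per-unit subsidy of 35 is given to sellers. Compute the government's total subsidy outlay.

Government cost = 19439

Pre-subsidy: 161.2 - 0.2x = 166/15 + (2/15)x gives x* = 450.4 and P* = 71.12.
With the subsidy, sellers receive Ps = Pb + 35 for each unit, where Pb is the price buyers pay.
On the curves, Pb = 161.2 - 0.2x and Ps = 166/15 + (2/15)x; the wedge Ps − Pb = 35 gives 166/15 + (2/15)x − (161.2 - 0.2x) = 35, so x' = 555.4.
Then Pb = 161.2 − 0.2·555.4 = 50.12 and Ps = 166/15 + (2/15)·555.4 = 85.12.
Government outlay = subsidy × quantity = 35 × 555.4 = 19439.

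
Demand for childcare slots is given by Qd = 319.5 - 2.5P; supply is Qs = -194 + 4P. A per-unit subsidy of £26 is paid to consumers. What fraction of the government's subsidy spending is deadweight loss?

DWL / government spending = 10/81

Pre-subsidy: 319.5 - 2.5P = -194 + 4P gives P* = 79, Q* = 122.
With the rebate, buyers effectively pay Pb = Ps − 26, where Ps is the price sellers receive.
Demand in terms of Ps becomes Qd = 319.5 − 2.5(Ps − 26) = 384.5 - 2.5Ps. Setting this equal to supply: 384.5 - 2.5Ps = -194 + 4Ps, so Ps = 89.
Buyers pay Pb = 89 − 26 = 63; Q' = -194 + 4·89 = 162.
ΔCS = ½(122 + 162)(79 − 63) = 2272; ΔPS = ½(122 + 162)(89 − 79) = 1420.
Government spending = 26 × 162 = 4212.
DWL = ½ × 26 × (162 − 122) = 520; fraction = 520 / 4212 = 10/81.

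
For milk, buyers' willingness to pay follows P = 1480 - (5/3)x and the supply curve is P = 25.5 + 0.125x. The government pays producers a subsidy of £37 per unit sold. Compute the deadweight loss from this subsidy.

Deadweight loss = 16428/43

Pre-subsidy: 1480 - (5/3)x = 25.5 + 0.125x gives x* = 34908/43 and P* = 5460/43.
With the subsidy, sellers receive Ps = Pb + 37 for each unit, where Pb is the price buyers pay.
On the curves, Pb = 1480 - (5/3)x and Ps = 25.5 + 0.125x; the wedge Ps − Pb = 37 gives 25.5 + 0.125x − (1480 - (5/3)x) = 37, so x' = 35796/43.
Then Pb = 1480 − (5/3)·(35796/43) = 3980/43 and Ps = 25.5 + 0.125·(35796/43) = 5571/43.
The subsidy expands output by 35796/43 − 34908/43 = 888/43 past the efficient level; on those units the gap between marginal cost and willingness to pay runs from 0 up to 37.
DWL = ½ × 37 × 888/43 = 16428/43.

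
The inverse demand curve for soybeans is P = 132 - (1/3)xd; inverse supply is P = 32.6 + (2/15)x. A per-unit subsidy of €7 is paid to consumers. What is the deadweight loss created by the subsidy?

Deadweight loss = €52.5

Pre-subsidy: 132 - (1/3)x = 32.6 + (2/15)x gives x* = 213 and P* = 61.
With the rebate, buyers effectively pay Pb = Ps − 7, where Ps is the price sellers receive.
On the curves, Pb = 132 - (1/3)x and Ps = 32.6 + (2/15)x; the wedge Ps − Pb = 7 gives 32.6 + (2/15)x − (132 - (1/3)x) = 7, so x' = 228.
Then Pb = 132 − (1/3)·228 = 56 and Ps = 32.6 + (2/15)·228 = 63.
The subsidy expands output by 228 − 213 = 15 past the efficient level; on those units the gap between marginal cost and willingness to pay runs from 0 up to 7.
DWL = ½ × 7 × 15 = 52.5.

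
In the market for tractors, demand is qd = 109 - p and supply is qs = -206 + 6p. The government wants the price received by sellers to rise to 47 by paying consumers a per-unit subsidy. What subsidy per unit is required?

Required subsidy s = 14 per unit

At a seller price of 47, quantity supplied is -206 + 6·47 = 76.
Buyers absorb 76 only when they pay pb with 109 − 1·pb = 76, i.e. pb = 33.
s = ps − pb = 47 − 33 = 14.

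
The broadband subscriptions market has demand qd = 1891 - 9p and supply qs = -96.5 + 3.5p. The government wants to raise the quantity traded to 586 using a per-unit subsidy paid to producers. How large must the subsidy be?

Required subsidy s = 50 per unit

At q = 586, invert demand for the buyer price: pb = (1891 − 586)/9 = 145; invert supply for the seller price: ps = (586 − (-96.5))/3.5 = 195.
The subsidy must fill the gap: s = ps − pb = 195 − 145 = 50.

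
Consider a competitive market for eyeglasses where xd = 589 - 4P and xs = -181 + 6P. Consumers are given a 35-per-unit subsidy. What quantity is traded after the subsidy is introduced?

Pre-subsidy: 589 - 4P = -181 + 6P gives P* = 77, x* = 281.
With the rebate, buyers effectively pay Pb = Ps − 35, where Ps is the price sellers receive.
Demand in terms of Ps becomes xd = 589 − 4(Ps − 35) = 729 - 4Ps. Setting this equal to supply: 729 - 4Ps = -181 + 6Ps, so Ps = 91.
Buyers pay Pb = 91 − 35 = 56; x' = -181 + 6·91 = 365.

x' = 365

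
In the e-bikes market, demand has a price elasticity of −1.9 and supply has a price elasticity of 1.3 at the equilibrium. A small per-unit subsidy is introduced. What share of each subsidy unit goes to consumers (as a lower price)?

Consumer share = 0.40625

For a small subsidy around the equilibrium, the benefit split depends on the relative slopes, which at a point are proportional to the elasticities.
Buyer share = εs/(εs + |εd|) = 1.3/(1.3 + 1.9) = 0.40625; seller share = |εd|/(εs + |εd|) = 0.59375.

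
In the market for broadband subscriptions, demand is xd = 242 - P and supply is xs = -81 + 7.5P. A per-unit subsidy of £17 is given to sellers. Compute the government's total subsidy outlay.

Government cost = £3723

Pre-subsidy: 242 - P = -81 + 7.5P gives P* = 38, x* = 204.
With the subsidy, sellers receive Ps = Pb + 17 for each unit, where Pb is the price buyers pay.
Supply in terms of Pb becomes xs = -81 + 7.5(Pb + 17) = 46.5 + 7.5Pb. Setting this equal to demand: 242 - Pb = 46.5 + 7.5Pb, so Pb = 23.
Sellers receive Ps = 23 + 17 = 40; x' = 242 − 1·23 = 219.
Government outlay = subsidy × quantity = 17 × 219 = 3723.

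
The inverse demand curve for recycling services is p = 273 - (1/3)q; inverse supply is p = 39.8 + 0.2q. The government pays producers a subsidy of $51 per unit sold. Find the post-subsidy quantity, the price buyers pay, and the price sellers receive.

Pre-subsidy: 273 - (1/3)q = 39.8 + 0.2q gives q* = 437.25 and p* = 127.25.
With the subsidy, sellers receive ps = pb + 51 for each unit, where pb is the price buyers pay.
On the curves, pb = 273 - (1/3)q and ps = 39.8 + 0.2q; the wedge ps − pb = 51 gives 39.8 + 0.2q − (273 - (1/3)q) = 51, so q' = 532.875.
Then pb = 273 − (1/3)·532.875 = 95.375 and ps = 39.8 + 0.2·532.875 = 146.375.

q' = 532.875; buyers pay $95.375; sellers receive $146.375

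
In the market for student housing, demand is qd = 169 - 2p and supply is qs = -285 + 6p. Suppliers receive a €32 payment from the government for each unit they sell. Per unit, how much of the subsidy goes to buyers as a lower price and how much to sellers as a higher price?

Buyers gain €24 per unit; sellers gain €8 per unit

Pre-subsidy: 169 - 2p = -285 + 6p gives p* = 56.75, q* = 55.5.
With the subsidy, sellers receive ps = pb + 32 for each unit, where pb is the price buyers pay.
Supply in terms of pb becomes qs = -285 + 6(pb + 32) = -93 + 6pb. Setting this equal to demand: 169 - 2pb = -93 + 6pb, so pb = 32.75.
Sellers receive ps = 32.75 + 32 = 64.75; q' = 169 − 2·32.75 = 103.5.
Buyers' price falls by p* − pb = 56.75 − 32.75 = 24; sellers' price rises by ps − p* = 64.75 − 56.75 = 8.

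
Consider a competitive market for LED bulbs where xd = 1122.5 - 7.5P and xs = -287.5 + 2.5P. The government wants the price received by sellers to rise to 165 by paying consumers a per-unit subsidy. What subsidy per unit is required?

Required subsidy s = 32 per unit

At a seller price of 165, quantity supplied is -287.5 + 2.5·165 = 125.
Buyers absorb 125 only when they pay Pb with 1122.5 − 7.5·Pb = 125, i.e. Pb = 133.
s = Ps − Pb = 165 − 133 = 32.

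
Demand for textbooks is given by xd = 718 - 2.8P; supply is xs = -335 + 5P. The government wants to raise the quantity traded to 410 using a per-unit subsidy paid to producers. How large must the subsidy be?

Required subsidy s = 39 per unit

At x = 410, invert demand for the buyer price: Pb = (718 − 410)/2.8 = 110; invert supply for the seller price: Ps = (410 − (-335))/5 = 149.
The subsidy must fill the gap: s = Ps − Pb = 149 − 110 = 39.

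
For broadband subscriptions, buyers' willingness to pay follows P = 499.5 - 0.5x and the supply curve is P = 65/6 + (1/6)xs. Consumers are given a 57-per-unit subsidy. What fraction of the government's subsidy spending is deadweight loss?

Pre-subsidy: 499.5 - 0.5x = 65/6 + (1/6)x gives x* = 733 and P* = 133.
With the rebate, buyers effectively pay Pb = Ps − 57, where Ps is the price sellers receive.
On the curves, Pb = 499.5 - 0.5x and Ps = 65/6 + (1/6)x; the wedge Ps − Pb = 57 gives 65/6 + (1/6)x − (499.5 - 0.5x) = 57, so x' = 818.5.
Then Pb = 499.5 − 0.5·818.5 = 90.25 and Ps = 65/6 + (1/6)·818.5 = 147.25.
ΔCS = ½(733 + 818.5)(133 − 90.25) = 33163.3125; ΔPS = ½(733 + 818.5)(147.25 − 133) = 11054.4375.
Government spending = 57 × 818.5 = 46654.5.
DWL = ½ × 57 × (818.5 − 733) = 2436.75; fraction = 2436.75 / 46654.5 = 171/3274.

DWL / government spending = 171/3274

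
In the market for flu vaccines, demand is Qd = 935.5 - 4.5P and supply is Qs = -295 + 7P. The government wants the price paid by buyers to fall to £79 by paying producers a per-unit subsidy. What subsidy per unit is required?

Required subsidy s = £46 per unit

At a buyer price of 79, quantity demanded is 935.5 − 4.5·79 = 580.
Sellers supply 580 only when they receive Ps with -295 + 7·Ps = 580, i.e. Ps = 125.
s = Ps − Pb = 125 − 79 = 46.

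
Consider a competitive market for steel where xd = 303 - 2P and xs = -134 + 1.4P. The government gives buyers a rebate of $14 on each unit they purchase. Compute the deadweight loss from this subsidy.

Deadweight loss = 1372/17

Pre-subsidy: 303 - 2P = -134 + 1.4P gives P* = 2185/17, x* = 781/17.
With the rebate, buyers effectively pay Pb = Ps − 14, where Ps is the price sellers receive.
Demand in terms of Ps becomes xd = 303 − 2(Ps − 14) = 331 - 2Ps. Setting this equal to supply: 331 - 2Ps = -134 + 1.4Ps, so Ps = 2325/17.
Buyers pay Pb = 2325/17 − 14 = 2087/17; x' = -134 + 1.4·(2325/17) = 977/17.
The subsidy expands output by 977/17 − 781/17 = 196/17 past the efficient level; on those units the gap between marginal cost and willingness to pay runs from 0 up to 14.
DWL = ½ × 14 × 196/17 = 1372/17.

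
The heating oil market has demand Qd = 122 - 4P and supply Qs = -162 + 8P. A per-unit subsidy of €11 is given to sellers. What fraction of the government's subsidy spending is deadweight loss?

Pre-subsidy: 122 - 4P = -162 + 8P gives P* = 71/3, Q* = 82/3.
With the subsidy, sellers receive Ps = Pb + 11 for each unit, where Pb is the price buyers pay.
Supply in terms of Pb becomes Qs = -162 + 8(Pb + 11) = -74 + 8Pb. Setting this equal to demand: 122 - 4Pb = -74 + 8Pb, so Pb = 49/3.
Sellers receive Ps = 49/3 + 11 = 82/3; Q' = 122 − 4·(49/3) = 170/3.
ΔCS = ½(82/3 + 170/3)(71/3 − 49/3) = 308; ΔPS = ½(82/3 + 170/3)(82/3 − 71/3) = 154.
Government spending = 11 × 170/3 = 1870/3.
DWL = ½ × 11 × (170/3 − 82/3) = 484/3; fraction = (484/3) / (1870/3) = 22/85.

DWL / government spending = 22/85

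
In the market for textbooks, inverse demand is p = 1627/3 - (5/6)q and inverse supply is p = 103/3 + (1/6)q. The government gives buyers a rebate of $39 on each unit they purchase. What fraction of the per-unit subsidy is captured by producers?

Producer share = 1/6

Pre-subsidy: 1627/3 - (5/6)q = 103/3 + (1/6)q gives q* = 508 and p* = 119.
With the rebate, buyers effectively pay pb = ps − 39, where ps is the price sellers receive.
On the curves, pb = 1627/3 - (5/6)q and ps = 103/3 + (1/6)q; the wedge ps − pb = 39 gives 103/3 + (1/6)q − (1627/3 - (5/6)q) = 39, so q' = 547.
Then pb = 1627/3 − (5/6)·547 = 86.5 and ps = 103/3 + (1/6)·547 = 125.5.
Buyers' price falls by p* − pb = 119 − 86.5 = 32.5; sellers' price rises by ps − p* = 125.5 − 119 = 6.5.
So producers capture 6.5/39 = 1/6 of each unit of subsidy.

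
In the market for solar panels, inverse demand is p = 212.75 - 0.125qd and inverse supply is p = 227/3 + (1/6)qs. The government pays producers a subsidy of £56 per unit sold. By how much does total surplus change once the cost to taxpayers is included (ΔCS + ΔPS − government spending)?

Pre-subsidy: 212.75 - 0.125q = 227/3 + (1/6)q gives q* = 470 and p* = 154.
With the subsidy, sellers receive ps = pb + 56 for each unit, where pb is the price buyers pay.
On the curves, pb = 212.75 - 0.125q and ps = 227/3 + (1/6)q; the wedge ps − pb = 56 gives 227/3 + (1/6)q − (212.75 - 0.125q) = 56, so q' = 662.
Then pb = 212.75 − 0.125·662 = 130 and ps = 227/3 + (1/6)·662 = 186.
ΔCS = ½(470 + 662)(154 − 130) = 13584; ΔPS = ½(470 + 662)(186 − 154) = 18112.
Government spending = 56 × 662 = 37072.
Net change = 13584 + 18112 − 37072 = -5376. The loss equals the DWL triangle ½·56·192.

Net change in total surplus = -£5376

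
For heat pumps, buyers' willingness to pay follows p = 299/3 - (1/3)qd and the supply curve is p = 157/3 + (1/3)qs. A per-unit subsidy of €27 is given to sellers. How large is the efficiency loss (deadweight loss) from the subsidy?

Pre-subsidy: 299/3 - (1/3)q = 157/3 + (1/3)q gives q* = 71 and p* = 76.
With the subsidy, sellers receive ps = pb + 27 for each unit, where pb is the price buyers pay.
On the curves, pb = 299/3 - (1/3)q and ps = 157/3 + (1/3)q; the wedge ps − pb = 27 gives 157/3 + (1/3)q − (299/3 - (1/3)q) = 27, so q' = 111.5.
Then pb = 299/3 − (1/3)·111.5 = 62.5 and ps = 157/3 + (1/3)·111.5 = 89.5.
The subsidy expands output by 111.5 − 71 = 40.5 past the efficient level; on those units the gap between marginal cost and willingness to pay runs from 0 up to 27.
DWL = ½ × 27 × 40.5 = 546.75.

Deadweight loss = €546.75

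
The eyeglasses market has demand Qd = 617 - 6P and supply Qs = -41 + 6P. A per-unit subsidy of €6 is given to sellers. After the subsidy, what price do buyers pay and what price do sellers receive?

Pre-subsidy: 617 - 6P = -41 + 6P gives P* = 329/6, Q* = 288.
With the subsidy, sellers receive Ps = Pb + 6 for each unit, where Pb is the price buyers pay.
Supply in terms of Pb becomes Qs = -41 + 6(Pb + 6) = -5 + 6Pb. Setting this equal to demand: 617 - 6Pb = -5 + 6Pb, so Pb = 311/6.
Sellers receive Ps = 311/6 + 6 = 347/6; Q' = 617 − 6·(311/6) = 306.

Buyers pay 311/6; sellers receive 347/6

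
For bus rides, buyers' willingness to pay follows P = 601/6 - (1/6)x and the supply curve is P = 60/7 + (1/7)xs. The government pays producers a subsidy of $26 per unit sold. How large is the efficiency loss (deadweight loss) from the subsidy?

Deadweight loss = $1092

Pre-subsidy: 601/6 - (1/6)x = 60/7 + (1/7)x gives x* = 3847/13 and P* = 661/13.
With the subsidy, sellers receive Ps = Pb + 26 for each unit, where Pb is the price buyers pay.
On the curves, Pb = 601/6 - (1/6)x and Ps = 60/7 + (1/7)x; the wedge Ps − Pb = 26 gives 60/7 + (1/7)x − (601/6 - (1/6)x) = 26, so x' = 4939/13.
Then Pb = 601/6 − (1/6)·(4939/13) = 479/13 and Ps = 60/7 + (1/7)·(4939/13) = 817/13.
The subsidy expands output by 4939/13 − 3847/13 = 84 past the efficient level; on those units the gap between marginal cost and willingness to pay runs from 0 up to 26.
DWL = ½ × 26 × 84 = 1092.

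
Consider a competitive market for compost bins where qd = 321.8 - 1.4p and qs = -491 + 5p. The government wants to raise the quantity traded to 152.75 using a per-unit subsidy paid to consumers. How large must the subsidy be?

At q = 152.75, invert demand for the buyer price: pb = (321.8 − 152.75)/1.4 = 120.75; invert supply for the seller price: ps = (152.75 − (-491))/5 = 128.75.
The subsidy must fill the gap: s = ps − pb = 128.75 − 120.75 = 8.

Required subsidy s = 8 per unit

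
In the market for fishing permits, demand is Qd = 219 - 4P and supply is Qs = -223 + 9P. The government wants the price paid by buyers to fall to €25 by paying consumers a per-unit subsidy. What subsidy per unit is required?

Required subsidy s = €13 per unit

At a buyer price of 25, quantity demanded is 219 − 4·25 = 119.
Sellers supply 119 only when they receive Ps with -223 + 9·Ps = 119, i.e. Ps = 38.
s = Ps − Pb = 38 − 25 = 13.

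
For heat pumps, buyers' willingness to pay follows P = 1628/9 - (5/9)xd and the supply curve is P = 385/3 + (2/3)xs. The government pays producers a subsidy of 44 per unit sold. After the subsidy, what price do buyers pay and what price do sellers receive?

Buyers pay 137; sellers receive 181

Pre-subsidy: 1628/9 - (5/9)x = 385/3 + (2/3)x gives x* = 43 and P* = 157.
With the subsidy, sellers receive Ps = Pb + 44 for each unit, where Pb is the price buyers pay.
On the curves, Pb = 1628/9 - (5/9)x and Ps = 385/3 + (2/3)x; the wedge Ps − Pb = 44 gives 385/3 + (2/3)x − (1628/9 - (5/9)x) = 44, so x' = 79.
Then Pb = 1628/9 − (5/9)·79 = 137 and Ps = 385/3 + (2/3)·79 = 181.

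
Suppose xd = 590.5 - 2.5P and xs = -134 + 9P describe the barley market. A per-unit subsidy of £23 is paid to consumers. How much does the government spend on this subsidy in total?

Pre-subsidy: 590.5 - 2.5P = -134 + 9P gives P* = 63, x* = 433.
With the rebate, buyers effectively pay Pb = Ps − 23, where Ps is the price sellers receive.
Demand in terms of Ps becomes xd = 590.5 − 2.5(Ps − 23) = 648 - 2.5Ps. Setting this equal to supply: 648 - 2.5Ps = -134 + 9Ps, so Ps = 68.
Buyers pay Pb = 68 − 23 = 45; x' = -134 + 9·68 = 478.
Government outlay = subsidy × quantity = 23 × 478 = 10994.

Government cost = £10994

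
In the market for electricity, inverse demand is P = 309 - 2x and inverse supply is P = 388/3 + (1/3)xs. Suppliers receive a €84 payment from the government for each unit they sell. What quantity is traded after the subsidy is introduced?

Pre-subsidy: 309 - 2x = 388/3 + (1/3)x gives x* = 77 and P* = 155.
With the subsidy, sellers receive Ps = Pb + 84 for each unit, where Pb is the price buyers pay.
On the curves, Pb = 309 - 2x and Ps = 388/3 + (1/3)x; the wedge Ps − Pb = 84 gives 388/3 + (1/3)x − (309 - 2x) = 84, so x' = 113.
Then Pb = 309 − 2·113 = 83 and Ps = 388/3 + (1/3)·113 = 167.

x' = 113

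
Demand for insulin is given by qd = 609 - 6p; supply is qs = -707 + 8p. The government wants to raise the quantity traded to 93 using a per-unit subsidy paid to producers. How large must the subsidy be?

Required subsidy s = 14 per unit

At q = 93, invert demand for the buyer price: pb = (609 − 93)/6 = 86; invert supply for the seller price: ps = (93 − (-707))/8 = 100.
The subsidy must fill the gap: s = ps − pb = 100 − 86 = 14.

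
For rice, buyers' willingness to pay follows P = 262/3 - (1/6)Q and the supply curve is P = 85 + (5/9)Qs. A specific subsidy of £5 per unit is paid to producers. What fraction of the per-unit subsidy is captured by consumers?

Pre-subsidy: 262/3 - (1/6)Q = 85 + (5/9)Q gives Q* = 42/13 and P* = 3385/39.
With the subsidy, sellers receive Ps = Pb + 5 for each unit, where Pb is the price buyers pay.
On the curves, Pb = 262/3 - (1/6)Q and Ps = 85 + (5/9)Q; the wedge Ps − Pb = 5 gives 85 + (5/9)Q − (262/3 - (1/6)Q) = 5, so Q' = 132/13.
Then Pb = 262/3 − (1/6)·(132/13) = 3340/39 and Ps = 85 + (5/9)·(132/13) = 3535/39.
Buyers' price falls by P* − Pb = 3385/39 − 3340/39 = 15/13; sellers' price rises by Ps − P* = 3535/39 − 3385/39 = 50/13.
So consumers capture (15/13)/5 = 3/13 of each unit of subsidy.

Consumer share = 3/13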